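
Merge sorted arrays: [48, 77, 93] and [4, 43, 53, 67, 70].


Take 4 from B
Take 43 from B
Take 48 from A
Take 53 from B
Take 67 from B
Take 70 from B

Merged: [4, 43, 48, 53, 67, 70, 77, 93]


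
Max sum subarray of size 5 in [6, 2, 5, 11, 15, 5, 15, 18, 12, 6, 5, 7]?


[0:5]: 39
[1:6]: 38
[2:7]: 51
[3:8]: 64
[4:9]: 65
[5:10]: 56
[6:11]: 56
[7:12]: 48

Max: 65 at [4:9]


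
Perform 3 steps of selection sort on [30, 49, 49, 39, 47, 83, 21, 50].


Initial: [30, 49, 49, 39, 47, 83, 21, 50]
Step 1: min=21 at 6
  Swap: [21, 49, 49, 39, 47, 83, 30, 50]
Step 2: min=30 at 6
  Swap: [21, 30, 49, 39, 47, 83, 49, 50]
Step 3: min=39 at 3
  Swap: [21, 30, 39, 49, 47, 83, 49, 50]

After 3 steps: [21, 30, 39, 49, 47, 83, 49, 50]


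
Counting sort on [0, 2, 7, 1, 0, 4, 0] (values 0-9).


Input: [0, 2, 7, 1, 0, 4, 0]
Counts: [3, 1, 1, 0, 1, 0, 0, 1, 0, 0]

Sorted: [0, 0, 0, 1, 2, 4, 7]


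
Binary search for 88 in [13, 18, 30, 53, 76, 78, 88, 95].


Step 1: lo=0, hi=7, mid=3, val=53
Step 2: lo=4, hi=7, mid=5, val=78
Step 3: lo=6, hi=7, mid=6, val=88

Found at index 6


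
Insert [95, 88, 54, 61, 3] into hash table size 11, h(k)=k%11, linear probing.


Insert 95: h=7 -> slot 7
Insert 88: h=0 -> slot 0
Insert 54: h=10 -> slot 10
Insert 61: h=6 -> slot 6
Insert 3: h=3 -> slot 3

Table: [88, None, None, 3, None, None, 61, 95, None, None, 54]


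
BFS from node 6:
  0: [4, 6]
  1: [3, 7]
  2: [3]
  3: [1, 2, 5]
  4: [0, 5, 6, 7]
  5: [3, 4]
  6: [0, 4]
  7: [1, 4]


Visit 6, enqueue [0, 4]
Visit 0, enqueue []
Visit 4, enqueue [5, 7]
Visit 5, enqueue [3]
Visit 7, enqueue [1]
Visit 3, enqueue [2]
Visit 1, enqueue []
Visit 2, enqueue []

BFS order: [6, 0, 4, 5, 7, 3, 1, 2]


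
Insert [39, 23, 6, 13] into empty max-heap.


Insert 39: [39]
Insert 23: [39, 23]
Insert 6: [39, 23, 6]
Insert 13: [39, 23, 6, 13]

Final heap: [39, 23, 6, 13]


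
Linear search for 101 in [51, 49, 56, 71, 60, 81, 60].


i=0: 51!=101
i=1: 49!=101
i=2: 56!=101
i=3: 71!=101
i=4: 60!=101
i=5: 81!=101
i=6: 60!=101

Not found, 7 comps


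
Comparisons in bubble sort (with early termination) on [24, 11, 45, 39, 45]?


Algorithm: bubble sort (with early termination)
Input: [24, 11, 45, 39, 45]
Sorted: [11, 24, 39, 45, 45]

7


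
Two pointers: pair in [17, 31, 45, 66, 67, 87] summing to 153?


lo=0(17)+hi=5(87)=104
lo=1(31)+hi=5(87)=118
lo=2(45)+hi=5(87)=132
lo=3(66)+hi=5(87)=153

Yes: 66+87=153


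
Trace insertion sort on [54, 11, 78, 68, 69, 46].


Initial: [54, 11, 78, 68, 69, 46]
Insert 11: [11, 54, 78, 68, 69, 46]
Insert 78: [11, 54, 78, 68, 69, 46]
Insert 68: [11, 54, 68, 78, 69, 46]
Insert 69: [11, 54, 68, 69, 78, 46]
Insert 46: [11, 46, 54, 68, 69, 78]

Sorted: [11, 46, 54, 68, 69, 78]


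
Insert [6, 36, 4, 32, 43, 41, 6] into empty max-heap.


Insert 6: [6]
Insert 36: [36, 6]
Insert 4: [36, 6, 4]
Insert 32: [36, 32, 4, 6]
Insert 43: [43, 36, 4, 6, 32]
Insert 41: [43, 36, 41, 6, 32, 4]
Insert 6: [43, 36, 41, 6, 32, 4, 6]

Final heap: [43, 36, 41, 6, 32, 4, 6]


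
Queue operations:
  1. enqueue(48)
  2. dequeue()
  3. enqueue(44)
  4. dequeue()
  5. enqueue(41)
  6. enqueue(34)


enqueue(48) -> [48]
dequeue()->48, []
enqueue(44) -> [44]
dequeue()->44, []
enqueue(41) -> [41]
enqueue(34) -> [41, 34]

Final queue: [41, 34]


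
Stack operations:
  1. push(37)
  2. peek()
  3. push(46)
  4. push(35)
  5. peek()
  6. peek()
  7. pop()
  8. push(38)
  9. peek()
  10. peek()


push(37) -> [37]
peek()->37
push(46) -> [37, 46]
push(35) -> [37, 46, 35]
peek()->35
peek()->35
pop()->35, [37, 46]
push(38) -> [37, 46, 38]
peek()->38
peek()->38

Final stack: [37, 46, 38]


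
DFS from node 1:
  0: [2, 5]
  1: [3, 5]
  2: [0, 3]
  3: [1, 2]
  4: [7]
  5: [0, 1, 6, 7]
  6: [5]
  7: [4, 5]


Visit 1, push [5, 3]
Visit 3, push [2]
Visit 2, push [0]
Visit 0, push [5]
Visit 5, push [7, 6]
Visit 6, push []
Visit 7, push [4]
Visit 4, push []

DFS order: [1, 3, 2, 0, 5, 6, 7, 4]


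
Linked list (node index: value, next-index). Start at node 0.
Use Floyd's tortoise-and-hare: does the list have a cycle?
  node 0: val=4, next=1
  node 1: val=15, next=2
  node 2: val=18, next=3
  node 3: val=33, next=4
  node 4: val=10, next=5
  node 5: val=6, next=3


Floyd's tortoise (slow, +1) and hare (fast, +2):
  init: slow=0, fast=0
  step 1: slow=1, fast=2
  step 2: slow=2, fast=4
  step 3: slow=3, fast=3
  slow == fast at node 3: cycle detected

Cycle: yes


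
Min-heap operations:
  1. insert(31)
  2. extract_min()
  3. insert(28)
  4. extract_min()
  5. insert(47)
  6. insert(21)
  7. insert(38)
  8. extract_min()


insert(31) -> [31]
extract_min()->31, []
insert(28) -> [28]
extract_min()->28, []
insert(47) -> [47]
insert(21) -> [21, 47]
insert(38) -> [21, 47, 38]
extract_min()->21, [38, 47]

Final heap: [38, 47]


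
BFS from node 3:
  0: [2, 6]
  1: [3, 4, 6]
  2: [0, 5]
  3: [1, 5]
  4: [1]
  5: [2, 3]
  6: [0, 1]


Visit 3, enqueue [1, 5]
Visit 1, enqueue [4, 6]
Visit 5, enqueue [2]
Visit 4, enqueue []
Visit 6, enqueue [0]
Visit 2, enqueue []
Visit 0, enqueue []

BFS order: [3, 1, 5, 4, 6, 2, 0]


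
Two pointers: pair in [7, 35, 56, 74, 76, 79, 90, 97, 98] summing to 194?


lo=0(7)+hi=8(98)=105
lo=1(35)+hi=8(98)=133
lo=2(56)+hi=8(98)=154
lo=3(74)+hi=8(98)=172
lo=4(76)+hi=8(98)=174
lo=5(79)+hi=8(98)=177
lo=6(90)+hi=8(98)=188
lo=7(97)+hi=8(98)=195

No pair found


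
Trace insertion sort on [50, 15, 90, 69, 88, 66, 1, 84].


Initial: [50, 15, 90, 69, 88, 66, 1, 84]
Insert 15: [15, 50, 90, 69, 88, 66, 1, 84]
Insert 90: [15, 50, 90, 69, 88, 66, 1, 84]
Insert 69: [15, 50, 69, 90, 88, 66, 1, 84]
Insert 88: [15, 50, 69, 88, 90, 66, 1, 84]
Insert 66: [15, 50, 66, 69, 88, 90, 1, 84]
Insert 1: [1, 15, 50, 66, 69, 88, 90, 84]
Insert 84: [1, 15, 50, 66, 69, 84, 88, 90]

Sorted: [1, 15, 50, 66, 69, 84, 88, 90]


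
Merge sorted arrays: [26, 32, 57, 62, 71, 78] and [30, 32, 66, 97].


Take 26 from A
Take 30 from B
Take 32 from A
Take 32 from B
Take 57 from A
Take 62 from A
Take 66 from B
Take 71 from A
Take 78 from A

Merged: [26, 30, 32, 32, 57, 62, 66, 71, 78, 97]


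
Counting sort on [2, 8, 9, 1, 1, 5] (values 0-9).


Input: [2, 8, 9, 1, 1, 5]
Counts: [0, 2, 1, 0, 0, 1, 0, 0, 1, 1]

Sorted: [1, 1, 2, 5, 8, 9]


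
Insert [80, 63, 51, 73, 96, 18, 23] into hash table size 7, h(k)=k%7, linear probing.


Insert 80: h=3 -> slot 3
Insert 63: h=0 -> slot 0
Insert 51: h=2 -> slot 2
Insert 73: h=3, 1 probes -> slot 4
Insert 96: h=5 -> slot 5
Insert 18: h=4, 2 probes -> slot 6
Insert 23: h=2, 6 probes -> slot 1

Table: [63, 23, 51, 80, 73, 96, 18]


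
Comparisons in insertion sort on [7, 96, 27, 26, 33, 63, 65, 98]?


Algorithm: insertion sort
Input: [7, 96, 27, 26, 33, 63, 65, 98]
Sorted: [7, 26, 27, 33, 63, 65, 96, 98]

13


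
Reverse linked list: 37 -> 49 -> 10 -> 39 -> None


Step 1: curr=37, set curr.next=prev(None) | reversed so far: 37
Step 2: curr=49, set curr.next=prev(37) | reversed so far: 49 -> 37
Step 3: curr=10, set curr.next=prev(49) | reversed so far: 10 -> 49 -> 37
Step 4: curr=39, set curr.next=prev(10) | reversed so far: 39 -> 10 -> 49 -> 37

39 -> 10 -> 49 -> 37 -> None


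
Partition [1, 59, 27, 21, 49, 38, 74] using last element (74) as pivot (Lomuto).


Pivot: 74
  1 <= 74: advance i (no swap)
  59 <= 74: advance i (no swap)
  27 <= 74: advance i (no swap)
  21 <= 74: advance i (no swap)
  49 <= 74: advance i (no swap)
  38 <= 74: advance i (no swap)
Place pivot at 6: [1, 59, 27, 21, 49, 38, 74]

Partitioned: [1, 59, 27, 21, 49, 38, 74]


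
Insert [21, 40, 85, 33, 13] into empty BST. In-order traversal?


Insert 21: root
Insert 40: R from 21
Insert 85: R from 21 -> R from 40
Insert 33: R from 21 -> L from 40
Insert 13: L from 21

In-order: [13, 21, 33, 40, 85]


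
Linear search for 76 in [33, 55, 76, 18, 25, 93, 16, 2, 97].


i=0: 33!=76
i=1: 55!=76
i=2: 76==76 found!

Found at 2, 3 comps


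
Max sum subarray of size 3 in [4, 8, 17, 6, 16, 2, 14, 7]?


[0:3]: 29
[1:4]: 31
[2:5]: 39
[3:6]: 24
[4:7]: 32
[5:8]: 23

Max: 39 at [2:5]


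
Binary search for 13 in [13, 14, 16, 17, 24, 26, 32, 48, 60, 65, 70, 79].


Step 1: lo=0, hi=11, mid=5, val=26
Step 2: lo=0, hi=4, mid=2, val=16
Step 3: lo=0, hi=1, mid=0, val=13

Found at index 0


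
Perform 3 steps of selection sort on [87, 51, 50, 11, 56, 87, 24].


Initial: [87, 51, 50, 11, 56, 87, 24]
Step 1: min=11 at 3
  Swap: [11, 51, 50, 87, 56, 87, 24]
Step 2: min=24 at 6
  Swap: [11, 24, 50, 87, 56, 87, 51]
Step 3: min=50 at 2
  Swap: [11, 24, 50, 87, 56, 87, 51]

After 3 steps: [11, 24, 50, 87, 56, 87, 51]


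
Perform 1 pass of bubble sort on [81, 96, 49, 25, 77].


Initial: [81, 96, 49, 25, 77]
Pass 1: [81, 49, 25, 77, 96] (3 swaps)

After 1 pass: [81, 49, 25, 77, 96]


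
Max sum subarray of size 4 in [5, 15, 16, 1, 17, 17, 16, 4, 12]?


[0:4]: 37
[1:5]: 49
[2:6]: 51
[3:7]: 51
[4:8]: 54
[5:9]: 49

Max: 54 at [4:8]


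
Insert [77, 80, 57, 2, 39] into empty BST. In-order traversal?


Insert 77: root
Insert 80: R from 77
Insert 57: L from 77
Insert 2: L from 77 -> L from 57
Insert 39: L from 77 -> L from 57 -> R from 2

In-order: [2, 39, 57, 77, 80]


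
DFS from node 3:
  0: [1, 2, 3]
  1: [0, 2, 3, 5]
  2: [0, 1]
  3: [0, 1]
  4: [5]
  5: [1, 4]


Visit 3, push [1, 0]
Visit 0, push [2, 1]
Visit 1, push [5, 2]
Visit 2, push []
Visit 5, push [4]
Visit 4, push []

DFS order: [3, 0, 1, 2, 5, 4]


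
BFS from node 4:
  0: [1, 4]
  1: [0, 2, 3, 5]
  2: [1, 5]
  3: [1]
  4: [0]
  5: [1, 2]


Visit 4, enqueue [0]
Visit 0, enqueue [1]
Visit 1, enqueue [2, 3, 5]
Visit 2, enqueue []
Visit 3, enqueue []
Visit 5, enqueue []

BFS order: [4, 0, 1, 2, 3, 5]


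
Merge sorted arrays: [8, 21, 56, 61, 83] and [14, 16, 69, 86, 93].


Take 8 from A
Take 14 from B
Take 16 from B
Take 21 from A
Take 56 from A
Take 61 from A
Take 69 from B
Take 83 from A

Merged: [8, 14, 16, 21, 56, 61, 69, 83, 86, 93]


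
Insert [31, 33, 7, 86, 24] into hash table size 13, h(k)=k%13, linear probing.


Insert 31: h=5 -> slot 5
Insert 33: h=7 -> slot 7
Insert 7: h=7, 1 probes -> slot 8
Insert 86: h=8, 1 probes -> slot 9
Insert 24: h=11 -> slot 11

Table: [None, None, None, None, None, 31, None, 33, 7, 86, None, 24, None]


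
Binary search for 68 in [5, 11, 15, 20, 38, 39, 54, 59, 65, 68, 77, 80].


Step 1: lo=0, hi=11, mid=5, val=39
Step 2: lo=6, hi=11, mid=8, val=65
Step 3: lo=9, hi=11, mid=10, val=77
Step 4: lo=9, hi=9, mid=9, val=68

Found at index 9


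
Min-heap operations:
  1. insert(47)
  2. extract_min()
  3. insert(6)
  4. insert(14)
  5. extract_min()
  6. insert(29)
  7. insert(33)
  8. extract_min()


insert(47) -> [47]
extract_min()->47, []
insert(6) -> [6]
insert(14) -> [6, 14]
extract_min()->6, [14]
insert(29) -> [14, 29]
insert(33) -> [14, 29, 33]
extract_min()->14, [29, 33]

Final heap: [29, 33]


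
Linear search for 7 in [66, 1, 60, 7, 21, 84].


i=0: 66!=7
i=1: 1!=7
i=2: 60!=7
i=3: 7==7 found!

Found at 3, 4 comps


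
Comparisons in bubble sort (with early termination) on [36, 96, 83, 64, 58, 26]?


Algorithm: bubble sort (with early termination)
Input: [36, 96, 83, 64, 58, 26]
Sorted: [26, 36, 58, 64, 83, 96]

15


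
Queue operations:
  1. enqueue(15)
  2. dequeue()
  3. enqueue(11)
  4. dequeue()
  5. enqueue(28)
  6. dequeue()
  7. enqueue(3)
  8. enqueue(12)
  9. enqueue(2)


enqueue(15) -> [15]
dequeue()->15, []
enqueue(11) -> [11]
dequeue()->11, []
enqueue(28) -> [28]
dequeue()->28, []
enqueue(3) -> [3]
enqueue(12) -> [3, 12]
enqueue(2) -> [3, 12, 2]

Final queue: [3, 12, 2]


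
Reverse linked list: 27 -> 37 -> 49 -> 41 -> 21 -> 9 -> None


Step 1: curr=27, set curr.next=prev(None) | reversed so far: 27
Step 2: curr=37, set curr.next=prev(27) | reversed so far: 37 -> 27
Step 3: curr=49, set curr.next=prev(37) | reversed so far: 49 -> 37 -> 27
Step 4: curr=41, set curr.next=prev(49) | reversed so far: 41 -> 49 -> 37 -> 27
Step 5: curr=21, set curr.next=prev(41) | reversed so far: 21 -> 41 -> 49 -> 37 -> 27
Step 6: curr=9, set curr.next=prev(21) | reversed so far: 9 -> 21 -> 41 -> 49 -> 37 -> 27

9 -> 21 -> 41 -> 49 -> 37 -> 27 -> None


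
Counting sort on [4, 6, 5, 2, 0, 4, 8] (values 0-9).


Input: [4, 6, 5, 2, 0, 4, 8]
Counts: [1, 0, 1, 0, 2, 1, 1, 0, 1, 0]

Sorted: [0, 2, 4, 4, 5, 6, 8]


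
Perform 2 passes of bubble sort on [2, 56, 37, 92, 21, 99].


Initial: [2, 56, 37, 92, 21, 99]
Pass 1: [2, 37, 56, 21, 92, 99] (2 swaps)
Pass 2: [2, 37, 21, 56, 92, 99] (1 swaps)

After 2 passes: [2, 37, 21, 56, 92, 99]


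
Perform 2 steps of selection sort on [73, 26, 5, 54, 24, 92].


Initial: [73, 26, 5, 54, 24, 92]
Step 1: min=5 at 2
  Swap: [5, 26, 73, 54, 24, 92]
Step 2: min=24 at 4
  Swap: [5, 24, 73, 54, 26, 92]

After 2 steps: [5, 24, 73, 54, 26, 92]


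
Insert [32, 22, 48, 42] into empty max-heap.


Insert 32: [32]
Insert 22: [32, 22]
Insert 48: [48, 22, 32]
Insert 42: [48, 42, 32, 22]

Final heap: [48, 42, 32, 22]


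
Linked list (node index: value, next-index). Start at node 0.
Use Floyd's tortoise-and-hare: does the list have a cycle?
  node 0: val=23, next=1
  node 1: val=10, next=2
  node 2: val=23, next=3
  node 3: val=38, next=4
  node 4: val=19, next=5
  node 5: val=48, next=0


Floyd's tortoise (slow, +1) and hare (fast, +2):
  init: slow=0, fast=0
  step 1: slow=1, fast=2
  step 2: slow=2, fast=4
  step 3: slow=3, fast=0
  step 4: slow=4, fast=2
  step 5: slow=5, fast=4
  step 6: slow=0, fast=0
  slow == fast at node 0: cycle detected

Cycle: yes


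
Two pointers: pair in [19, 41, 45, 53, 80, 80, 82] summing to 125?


lo=0(19)+hi=6(82)=101
lo=1(41)+hi=6(82)=123
lo=2(45)+hi=6(82)=127
lo=2(45)+hi=5(80)=125

Yes: 45+80=125


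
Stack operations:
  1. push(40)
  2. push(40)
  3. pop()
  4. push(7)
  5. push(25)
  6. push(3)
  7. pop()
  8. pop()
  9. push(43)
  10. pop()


push(40) -> [40]
push(40) -> [40, 40]
pop()->40, [40]
push(7) -> [40, 7]
push(25) -> [40, 7, 25]
push(3) -> [40, 7, 25, 3]
pop()->3, [40, 7, 25]
pop()->25, [40, 7]
push(43) -> [40, 7, 43]
pop()->43, [40, 7]

Final stack: [40, 7]


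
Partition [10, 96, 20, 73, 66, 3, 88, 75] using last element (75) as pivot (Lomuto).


Pivot: 75
  10 <= 75: advance i (no swap)
  20 <= 75: swap -> [10, 20, 96, 73, 66, 3, 88, 75]
  73 <= 75: swap -> [10, 20, 73, 96, 66, 3, 88, 75]
  66 <= 75: swap -> [10, 20, 73, 66, 96, 3, 88, 75]
  3 <= 75: swap -> [10, 20, 73, 66, 3, 96, 88, 75]
Place pivot at 5: [10, 20, 73, 66, 3, 75, 88, 96]

Partitioned: [10, 20, 73, 66, 3, 75, 88, 96]


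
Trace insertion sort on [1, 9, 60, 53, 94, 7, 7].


Initial: [1, 9, 60, 53, 94, 7, 7]
Insert 9: [1, 9, 60, 53, 94, 7, 7]
Insert 60: [1, 9, 60, 53, 94, 7, 7]
Insert 53: [1, 9, 53, 60, 94, 7, 7]
Insert 94: [1, 9, 53, 60, 94, 7, 7]
Insert 7: [1, 7, 9, 53, 60, 94, 7]
Insert 7: [1, 7, 7, 9, 53, 60, 94]

Sorted: [1, 7, 7, 9, 53, 60, 94]


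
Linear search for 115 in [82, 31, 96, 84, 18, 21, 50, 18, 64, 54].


i=0: 82!=115
i=1: 31!=115
i=2: 96!=115
i=3: 84!=115
i=4: 18!=115
i=5: 21!=115
i=6: 50!=115
i=7: 18!=115
i=8: 64!=115
i=9: 54!=115

Not found, 10 comps


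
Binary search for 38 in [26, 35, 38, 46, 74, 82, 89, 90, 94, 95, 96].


Step 1: lo=0, hi=10, mid=5, val=82
Step 2: lo=0, hi=4, mid=2, val=38

Found at index 2


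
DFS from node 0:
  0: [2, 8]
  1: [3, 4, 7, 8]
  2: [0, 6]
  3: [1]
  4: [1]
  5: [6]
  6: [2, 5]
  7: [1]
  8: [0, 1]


Visit 0, push [8, 2]
Visit 2, push [6]
Visit 6, push [5]
Visit 5, push []
Visit 8, push [1]
Visit 1, push [7, 4, 3]
Visit 3, push []
Visit 4, push []
Visit 7, push []

DFS order: [0, 2, 6, 5, 8, 1, 3, 4, 7]


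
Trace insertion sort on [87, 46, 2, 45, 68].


Initial: [87, 46, 2, 45, 68]
Insert 46: [46, 87, 2, 45, 68]
Insert 2: [2, 46, 87, 45, 68]
Insert 45: [2, 45, 46, 87, 68]
Insert 68: [2, 45, 46, 68, 87]

Sorted: [2, 45, 46, 68, 87]


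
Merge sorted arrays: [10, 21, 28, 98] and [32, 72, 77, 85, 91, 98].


Take 10 from A
Take 21 from A
Take 28 from A
Take 32 from B
Take 72 from B
Take 77 from B
Take 85 from B
Take 91 from B
Take 98 from A

Merged: [10, 21, 28, 32, 72, 77, 85, 91, 98, 98]


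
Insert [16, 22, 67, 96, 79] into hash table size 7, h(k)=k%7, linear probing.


Insert 16: h=2 -> slot 2
Insert 22: h=1 -> slot 1
Insert 67: h=4 -> slot 4
Insert 96: h=5 -> slot 5
Insert 79: h=2, 1 probes -> slot 3

Table: [None, 22, 16, 79, 67, 96, None]


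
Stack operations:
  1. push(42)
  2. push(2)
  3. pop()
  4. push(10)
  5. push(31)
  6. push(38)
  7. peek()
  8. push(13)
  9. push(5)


push(42) -> [42]
push(2) -> [42, 2]
pop()->2, [42]
push(10) -> [42, 10]
push(31) -> [42, 10, 31]
push(38) -> [42, 10, 31, 38]
peek()->38
push(13) -> [42, 10, 31, 38, 13]
push(5) -> [42, 10, 31, 38, 13, 5]

Final stack: [42, 10, 31, 38, 13, 5]


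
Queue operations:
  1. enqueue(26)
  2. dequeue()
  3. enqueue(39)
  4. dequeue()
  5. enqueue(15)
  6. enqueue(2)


enqueue(26) -> [26]
dequeue()->26, []
enqueue(39) -> [39]
dequeue()->39, []
enqueue(15) -> [15]
enqueue(2) -> [15, 2]

Final queue: [15, 2]


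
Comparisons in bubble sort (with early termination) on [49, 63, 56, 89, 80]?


Algorithm: bubble sort (with early termination)
Input: [49, 63, 56, 89, 80]
Sorted: [49, 56, 63, 80, 89]

7


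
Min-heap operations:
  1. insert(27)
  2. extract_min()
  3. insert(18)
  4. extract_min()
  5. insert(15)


insert(27) -> [27]
extract_min()->27, []
insert(18) -> [18]
extract_min()->18, []
insert(15) -> [15]

Final heap: [15]


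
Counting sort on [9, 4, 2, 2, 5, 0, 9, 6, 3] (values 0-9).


Input: [9, 4, 2, 2, 5, 0, 9, 6, 3]
Counts: [1, 0, 2, 1, 1, 1, 1, 0, 0, 2]

Sorted: [0, 2, 2, 3, 4, 5, 6, 9, 9]


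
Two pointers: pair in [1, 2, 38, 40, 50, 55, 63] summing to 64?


lo=0(1)+hi=6(63)=64

Yes: 1+63=64


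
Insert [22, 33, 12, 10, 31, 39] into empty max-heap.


Insert 22: [22]
Insert 33: [33, 22]
Insert 12: [33, 22, 12]
Insert 10: [33, 22, 12, 10]
Insert 31: [33, 31, 12, 10, 22]
Insert 39: [39, 31, 33, 10, 22, 12]

Final heap: [39, 31, 33, 10, 22, 12]


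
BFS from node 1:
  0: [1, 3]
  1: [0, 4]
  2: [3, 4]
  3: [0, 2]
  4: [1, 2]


Visit 1, enqueue [0, 4]
Visit 0, enqueue [3]
Visit 4, enqueue [2]
Visit 3, enqueue []
Visit 2, enqueue []

BFS order: [1, 0, 4, 3, 2]


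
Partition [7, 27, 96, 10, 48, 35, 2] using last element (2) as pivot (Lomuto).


Pivot: 2
Place pivot at 0: [2, 27, 96, 10, 48, 35, 7]

Partitioned: [2, 27, 96, 10, 48, 35, 7]


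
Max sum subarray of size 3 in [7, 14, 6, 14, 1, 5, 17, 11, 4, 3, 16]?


[0:3]: 27
[1:4]: 34
[2:5]: 21
[3:6]: 20
[4:7]: 23
[5:8]: 33
[6:9]: 32
[7:10]: 18
[8:11]: 23

Max: 34 at [1:4]


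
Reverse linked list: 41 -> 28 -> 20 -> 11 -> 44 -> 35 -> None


Step 1: curr=41, set curr.next=prev(None) | reversed so far: 41
Step 2: curr=28, set curr.next=prev(41) | reversed so far: 28 -> 41
Step 3: curr=20, set curr.next=prev(28) | reversed so far: 20 -> 28 -> 41
Step 4: curr=11, set curr.next=prev(20) | reversed so far: 11 -> 20 -> 28 -> 41
Step 5: curr=44, set curr.next=prev(11) | reversed so far: 44 -> 11 -> 20 -> 28 -> 41
Step 6: curr=35, set curr.next=prev(44) | reversed so far: 35 -> 44 -> 11 -> 20 -> 28 -> 41

35 -> 44 -> 11 -> 20 -> 28 -> 41 -> None


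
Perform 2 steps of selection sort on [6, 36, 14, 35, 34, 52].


Initial: [6, 36, 14, 35, 34, 52]
Step 1: min=6 at 0
  Swap: [6, 36, 14, 35, 34, 52]
Step 2: min=14 at 2
  Swap: [6, 14, 36, 35, 34, 52]

After 2 steps: [6, 14, 36, 35, 34, 52]


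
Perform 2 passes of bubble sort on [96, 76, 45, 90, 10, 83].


Initial: [96, 76, 45, 90, 10, 83]
Pass 1: [76, 45, 90, 10, 83, 96] (5 swaps)
Pass 2: [45, 76, 10, 83, 90, 96] (3 swaps)

After 2 passes: [45, 76, 10, 83, 90, 96]


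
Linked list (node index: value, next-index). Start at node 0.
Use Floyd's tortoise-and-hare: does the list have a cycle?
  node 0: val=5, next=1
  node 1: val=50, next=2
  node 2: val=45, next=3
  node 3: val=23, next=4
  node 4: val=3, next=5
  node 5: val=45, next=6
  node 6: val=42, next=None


Floyd's tortoise (slow, +1) and hare (fast, +2):
  init: slow=0, fast=0
  step 1: slow=1, fast=2
  step 2: slow=2, fast=4
  step 3: slow=3, fast=6
  step 4: fast -> None, no cycle

Cycle: no


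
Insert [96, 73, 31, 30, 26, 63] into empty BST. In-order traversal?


Insert 96: root
Insert 73: L from 96
Insert 31: L from 96 -> L from 73
Insert 30: L from 96 -> L from 73 -> L from 31
Insert 26: L from 96 -> L from 73 -> L from 31 -> L from 30
Insert 63: L from 96 -> L from 73 -> R from 31

In-order: [26, 30, 31, 63, 73, 96]


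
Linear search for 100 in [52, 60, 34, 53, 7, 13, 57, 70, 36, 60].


i=0: 52!=100
i=1: 60!=100
i=2: 34!=100
i=3: 53!=100
i=4: 7!=100
i=5: 13!=100
i=6: 57!=100
i=7: 70!=100
i=8: 36!=100
i=9: 60!=100

Not found, 10 comps


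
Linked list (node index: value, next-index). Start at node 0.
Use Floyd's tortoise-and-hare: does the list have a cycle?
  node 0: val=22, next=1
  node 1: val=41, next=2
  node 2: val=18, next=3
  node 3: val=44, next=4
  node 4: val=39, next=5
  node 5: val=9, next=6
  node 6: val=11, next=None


Floyd's tortoise (slow, +1) and hare (fast, +2):
  init: slow=0, fast=0
  step 1: slow=1, fast=2
  step 2: slow=2, fast=4
  step 3: slow=3, fast=6
  step 4: fast -> None, no cycle

Cycle: no


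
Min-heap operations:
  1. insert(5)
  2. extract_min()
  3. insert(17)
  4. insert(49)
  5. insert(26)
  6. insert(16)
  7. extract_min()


insert(5) -> [5]
extract_min()->5, []
insert(17) -> [17]
insert(49) -> [17, 49]
insert(26) -> [17, 49, 26]
insert(16) -> [16, 17, 26, 49]
extract_min()->16, [17, 49, 26]

Final heap: [17, 49, 26]


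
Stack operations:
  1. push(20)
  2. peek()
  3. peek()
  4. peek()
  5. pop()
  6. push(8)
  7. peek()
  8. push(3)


push(20) -> [20]
peek()->20
peek()->20
peek()->20
pop()->20, []
push(8) -> [8]
peek()->8
push(3) -> [8, 3]

Final stack: [8, 3]


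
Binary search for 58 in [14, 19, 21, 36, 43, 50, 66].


Step 1: lo=0, hi=6, mid=3, val=36
Step 2: lo=4, hi=6, mid=5, val=50
Step 3: lo=6, hi=6, mid=6, val=66

Not found


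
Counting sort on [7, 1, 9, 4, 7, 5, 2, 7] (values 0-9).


Input: [7, 1, 9, 4, 7, 5, 2, 7]
Counts: [0, 1, 1, 0, 1, 1, 0, 3, 0, 1]

Sorted: [1, 2, 4, 5, 7, 7, 7, 9]


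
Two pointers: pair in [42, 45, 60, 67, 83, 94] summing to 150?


lo=0(42)+hi=5(94)=136
lo=1(45)+hi=5(94)=139
lo=2(60)+hi=5(94)=154
lo=2(60)+hi=4(83)=143
lo=3(67)+hi=4(83)=150

Yes: 67+83=150


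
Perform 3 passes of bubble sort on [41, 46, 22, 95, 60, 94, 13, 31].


Initial: [41, 46, 22, 95, 60, 94, 13, 31]
Pass 1: [41, 22, 46, 60, 94, 13, 31, 95] (5 swaps)
Pass 2: [22, 41, 46, 60, 13, 31, 94, 95] (3 swaps)
Pass 3: [22, 41, 46, 13, 31, 60, 94, 95] (2 swaps)

After 3 passes: [22, 41, 46, 13, 31, 60, 94, 95]


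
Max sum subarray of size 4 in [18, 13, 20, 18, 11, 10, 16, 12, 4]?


[0:4]: 69
[1:5]: 62
[2:6]: 59
[3:7]: 55
[4:8]: 49
[5:9]: 42

Max: 69 at [0:4]


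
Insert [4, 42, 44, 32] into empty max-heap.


Insert 4: [4]
Insert 42: [42, 4]
Insert 44: [44, 4, 42]
Insert 32: [44, 32, 42, 4]

Final heap: [44, 32, 42, 4]


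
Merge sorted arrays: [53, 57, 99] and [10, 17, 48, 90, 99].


Take 10 from B
Take 17 from B
Take 48 from B
Take 53 from A
Take 57 from A
Take 90 from B
Take 99 from A

Merged: [10, 17, 48, 53, 57, 90, 99, 99]


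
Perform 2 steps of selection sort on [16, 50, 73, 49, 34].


Initial: [16, 50, 73, 49, 34]
Step 1: min=16 at 0
  Swap: [16, 50, 73, 49, 34]
Step 2: min=34 at 4
  Swap: [16, 34, 73, 49, 50]

After 2 steps: [16, 34, 73, 49, 50]


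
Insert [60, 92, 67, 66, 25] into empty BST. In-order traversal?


Insert 60: root
Insert 92: R from 60
Insert 67: R from 60 -> L from 92
Insert 66: R from 60 -> L from 92 -> L from 67
Insert 25: L from 60

In-order: [25, 60, 66, 67, 92]


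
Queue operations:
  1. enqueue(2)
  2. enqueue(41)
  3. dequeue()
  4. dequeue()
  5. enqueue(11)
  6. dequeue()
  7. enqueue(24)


enqueue(2) -> [2]
enqueue(41) -> [2, 41]
dequeue()->2, [41]
dequeue()->41, []
enqueue(11) -> [11]
dequeue()->11, []
enqueue(24) -> [24]

Final queue: [24]


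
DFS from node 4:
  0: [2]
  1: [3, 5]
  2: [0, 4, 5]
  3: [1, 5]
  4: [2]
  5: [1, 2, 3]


Visit 4, push [2]
Visit 2, push [5, 0]
Visit 0, push []
Visit 5, push [3, 1]
Visit 1, push [3]
Visit 3, push []

DFS order: [4, 2, 0, 5, 1, 3]


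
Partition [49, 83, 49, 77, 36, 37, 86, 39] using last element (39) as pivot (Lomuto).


Pivot: 39
  36 <= 39: swap -> [36, 83, 49, 77, 49, 37, 86, 39]
  37 <= 39: swap -> [36, 37, 49, 77, 49, 83, 86, 39]
Place pivot at 2: [36, 37, 39, 77, 49, 83, 86, 49]

Partitioned: [36, 37, 39, 77, 49, 83, 86, 49]


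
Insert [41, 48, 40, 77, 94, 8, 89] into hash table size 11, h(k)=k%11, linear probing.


Insert 41: h=8 -> slot 8
Insert 48: h=4 -> slot 4
Insert 40: h=7 -> slot 7
Insert 77: h=0 -> slot 0
Insert 94: h=6 -> slot 6
Insert 8: h=8, 1 probes -> slot 9
Insert 89: h=1 -> slot 1

Table: [77, 89, None, None, 48, None, 94, 40, 41, 8, None]


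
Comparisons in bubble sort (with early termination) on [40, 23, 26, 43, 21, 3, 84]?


Algorithm: bubble sort (with early termination)
Input: [40, 23, 26, 43, 21, 3, 84]
Sorted: [3, 21, 23, 26, 40, 43, 84]

21


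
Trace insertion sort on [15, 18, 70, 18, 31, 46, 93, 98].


Initial: [15, 18, 70, 18, 31, 46, 93, 98]
Insert 18: [15, 18, 70, 18, 31, 46, 93, 98]
Insert 70: [15, 18, 70, 18, 31, 46, 93, 98]
Insert 18: [15, 18, 18, 70, 31, 46, 93, 98]
Insert 31: [15, 18, 18, 31, 70, 46, 93, 98]
Insert 46: [15, 18, 18, 31, 46, 70, 93, 98]
Insert 93: [15, 18, 18, 31, 46, 70, 93, 98]
Insert 98: [15, 18, 18, 31, 46, 70, 93, 98]

Sorted: [15, 18, 18, 31, 46, 70, 93, 98]


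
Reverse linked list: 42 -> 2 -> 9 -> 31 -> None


Step 1: curr=42, set curr.next=prev(None) | reversed so far: 42
Step 2: curr=2, set curr.next=prev(42) | reversed so far: 2 -> 42
Step 3: curr=9, set curr.next=prev(2) | reversed so far: 9 -> 2 -> 42
Step 4: curr=31, set curr.next=prev(9) | reversed so far: 31 -> 9 -> 2 -> 42

31 -> 9 -> 2 -> 42 -> None


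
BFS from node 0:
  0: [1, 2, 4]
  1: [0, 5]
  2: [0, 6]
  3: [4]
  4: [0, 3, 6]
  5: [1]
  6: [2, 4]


Visit 0, enqueue [1, 2, 4]
Visit 1, enqueue [5]
Visit 2, enqueue [6]
Visit 4, enqueue [3]
Visit 5, enqueue []
Visit 6, enqueue []
Visit 3, enqueue []

BFS order: [0, 1, 2, 4, 5, 6, 3]


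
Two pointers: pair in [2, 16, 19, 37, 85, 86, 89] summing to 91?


lo=0(2)+hi=6(89)=91

Yes: 2+89=91


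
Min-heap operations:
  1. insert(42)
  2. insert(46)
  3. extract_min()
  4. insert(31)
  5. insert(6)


insert(42) -> [42]
insert(46) -> [42, 46]
extract_min()->42, [46]
insert(31) -> [31, 46]
insert(6) -> [6, 46, 31]

Final heap: [6, 46, 31]


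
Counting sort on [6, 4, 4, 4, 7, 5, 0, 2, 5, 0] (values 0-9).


Input: [6, 4, 4, 4, 7, 5, 0, 2, 5, 0]
Counts: [2, 0, 1, 0, 3, 2, 1, 1, 0, 0]

Sorted: [0, 0, 2, 4, 4, 4, 5, 5, 6, 7]


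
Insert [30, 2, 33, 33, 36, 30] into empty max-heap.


Insert 30: [30]
Insert 2: [30, 2]
Insert 33: [33, 2, 30]
Insert 33: [33, 33, 30, 2]
Insert 36: [36, 33, 30, 2, 33]
Insert 30: [36, 33, 30, 2, 33, 30]

Final heap: [36, 33, 30, 2, 33, 30]


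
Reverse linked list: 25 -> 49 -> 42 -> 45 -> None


Step 1: curr=25, set curr.next=prev(None) | reversed so far: 25
Step 2: curr=49, set curr.next=prev(25) | reversed so far: 49 -> 25
Step 3: curr=42, set curr.next=prev(49) | reversed so far: 42 -> 49 -> 25
Step 4: curr=45, set curr.next=prev(42) | reversed so far: 45 -> 42 -> 49 -> 25

45 -> 42 -> 49 -> 25 -> None


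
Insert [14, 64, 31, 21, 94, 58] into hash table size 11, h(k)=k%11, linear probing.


Insert 14: h=3 -> slot 3
Insert 64: h=9 -> slot 9
Insert 31: h=9, 1 probes -> slot 10
Insert 21: h=10, 1 probes -> slot 0
Insert 94: h=6 -> slot 6
Insert 58: h=3, 1 probes -> slot 4

Table: [21, None, None, 14, 58, None, 94, None, None, 64, 31]


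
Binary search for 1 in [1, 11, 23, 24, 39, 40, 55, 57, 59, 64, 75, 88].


Step 1: lo=0, hi=11, mid=5, val=40
Step 2: lo=0, hi=4, mid=2, val=23
Step 3: lo=0, hi=1, mid=0, val=1

Found at index 0


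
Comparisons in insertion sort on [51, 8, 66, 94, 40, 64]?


Algorithm: insertion sort
Input: [51, 8, 66, 94, 40, 64]
Sorted: [8, 40, 51, 64, 66, 94]

10


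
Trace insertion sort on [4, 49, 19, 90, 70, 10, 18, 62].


Initial: [4, 49, 19, 90, 70, 10, 18, 62]
Insert 49: [4, 49, 19, 90, 70, 10, 18, 62]
Insert 19: [4, 19, 49, 90, 70, 10, 18, 62]
Insert 90: [4, 19, 49, 90, 70, 10, 18, 62]
Insert 70: [4, 19, 49, 70, 90, 10, 18, 62]
Insert 10: [4, 10, 19, 49, 70, 90, 18, 62]
Insert 18: [4, 10, 18, 19, 49, 70, 90, 62]
Insert 62: [4, 10, 18, 19, 49, 62, 70, 90]

Sorted: [4, 10, 18, 19, 49, 62, 70, 90]


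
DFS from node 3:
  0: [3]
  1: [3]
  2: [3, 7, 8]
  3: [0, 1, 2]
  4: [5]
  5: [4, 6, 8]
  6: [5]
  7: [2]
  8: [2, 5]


Visit 3, push [2, 1, 0]
Visit 0, push []
Visit 1, push []
Visit 2, push [8, 7]
Visit 7, push []
Visit 8, push [5]
Visit 5, push [6, 4]
Visit 4, push []
Visit 6, push []

DFS order: [3, 0, 1, 2, 7, 8, 5, 4, 6]


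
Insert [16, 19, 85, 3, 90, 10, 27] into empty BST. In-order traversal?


Insert 16: root
Insert 19: R from 16
Insert 85: R from 16 -> R from 19
Insert 3: L from 16
Insert 90: R from 16 -> R from 19 -> R from 85
Insert 10: L from 16 -> R from 3
Insert 27: R from 16 -> R from 19 -> L from 85

In-order: [3, 10, 16, 19, 27, 85, 90]


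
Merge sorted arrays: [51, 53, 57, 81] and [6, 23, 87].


Take 6 from B
Take 23 from B
Take 51 from A
Take 53 from A
Take 57 from A
Take 81 from A

Merged: [6, 23, 51, 53, 57, 81, 87]


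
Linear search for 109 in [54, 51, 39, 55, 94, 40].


i=0: 54!=109
i=1: 51!=109
i=2: 39!=109
i=3: 55!=109
i=4: 94!=109
i=5: 40!=109

Not found, 6 comps


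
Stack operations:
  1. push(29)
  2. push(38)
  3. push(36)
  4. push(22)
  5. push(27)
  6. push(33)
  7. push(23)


push(29) -> [29]
push(38) -> [29, 38]
push(36) -> [29, 38, 36]
push(22) -> [29, 38, 36, 22]
push(27) -> [29, 38, 36, 22, 27]
push(33) -> [29, 38, 36, 22, 27, 33]
push(23) -> [29, 38, 36, 22, 27, 33, 23]

Final stack: [29, 38, 36, 22, 27, 33, 23]


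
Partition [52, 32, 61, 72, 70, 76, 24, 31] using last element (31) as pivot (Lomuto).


Pivot: 31
  24 <= 31: swap -> [24, 32, 61, 72, 70, 76, 52, 31]
Place pivot at 1: [24, 31, 61, 72, 70, 76, 52, 32]

Partitioned: [24, 31, 61, 72, 70, 76, 52, 32]


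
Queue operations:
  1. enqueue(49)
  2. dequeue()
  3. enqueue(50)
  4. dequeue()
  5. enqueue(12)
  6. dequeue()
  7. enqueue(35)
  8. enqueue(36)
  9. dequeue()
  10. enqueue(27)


enqueue(49) -> [49]
dequeue()->49, []
enqueue(50) -> [50]
dequeue()->50, []
enqueue(12) -> [12]
dequeue()->12, []
enqueue(35) -> [35]
enqueue(36) -> [35, 36]
dequeue()->35, [36]
enqueue(27) -> [36, 27]

Final queue: [36, 27]


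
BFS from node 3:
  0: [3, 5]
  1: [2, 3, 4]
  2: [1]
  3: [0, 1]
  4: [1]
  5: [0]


Visit 3, enqueue [0, 1]
Visit 0, enqueue [5]
Visit 1, enqueue [2, 4]
Visit 5, enqueue []
Visit 2, enqueue []
Visit 4, enqueue []

BFS order: [3, 0, 1, 5, 2, 4]


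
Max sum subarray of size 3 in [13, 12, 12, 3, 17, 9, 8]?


[0:3]: 37
[1:4]: 27
[2:5]: 32
[3:6]: 29
[4:7]: 34

Max: 37 at [0:3]


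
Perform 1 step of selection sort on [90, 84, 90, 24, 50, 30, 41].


Initial: [90, 84, 90, 24, 50, 30, 41]
Step 1: min=24 at 3
  Swap: [24, 84, 90, 90, 50, 30, 41]

After 1 step: [24, 84, 90, 90, 50, 30, 41]


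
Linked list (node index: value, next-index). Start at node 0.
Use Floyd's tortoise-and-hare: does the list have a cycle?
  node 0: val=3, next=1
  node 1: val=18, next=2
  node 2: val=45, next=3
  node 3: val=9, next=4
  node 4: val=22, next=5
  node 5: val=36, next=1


Floyd's tortoise (slow, +1) and hare (fast, +2):
  init: slow=0, fast=0
  step 1: slow=1, fast=2
  step 2: slow=2, fast=4
  step 3: slow=3, fast=1
  step 4: slow=4, fast=3
  step 5: slow=5, fast=5
  slow == fast at node 5: cycle detected

Cycle: yes


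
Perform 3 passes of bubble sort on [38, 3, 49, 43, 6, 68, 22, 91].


Initial: [38, 3, 49, 43, 6, 68, 22, 91]
Pass 1: [3, 38, 43, 6, 49, 22, 68, 91] (4 swaps)
Pass 2: [3, 38, 6, 43, 22, 49, 68, 91] (2 swaps)
Pass 3: [3, 6, 38, 22, 43, 49, 68, 91] (2 swaps)

After 3 passes: [3, 6, 38, 22, 43, 49, 68, 91]


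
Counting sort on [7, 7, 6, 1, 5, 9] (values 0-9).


Input: [7, 7, 6, 1, 5, 9]
Counts: [0, 1, 0, 0, 0, 1, 1, 2, 0, 1]

Sorted: [1, 5, 6, 7, 7, 9]


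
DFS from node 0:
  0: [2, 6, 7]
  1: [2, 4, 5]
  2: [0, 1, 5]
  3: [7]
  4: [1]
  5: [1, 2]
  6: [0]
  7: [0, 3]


Visit 0, push [7, 6, 2]
Visit 2, push [5, 1]
Visit 1, push [5, 4]
Visit 4, push []
Visit 5, push []
Visit 6, push []
Visit 7, push [3]
Visit 3, push []

DFS order: [0, 2, 1, 4, 5, 6, 7, 3]


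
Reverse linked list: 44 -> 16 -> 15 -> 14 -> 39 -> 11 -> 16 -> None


Step 1: curr=44, set curr.next=prev(None) | reversed so far: 44
Step 2: curr=16, set curr.next=prev(44) | reversed so far: 16 -> 44
Step 3: curr=15, set curr.next=prev(16) | reversed so far: 15 -> 16 -> 44
Step 4: curr=14, set curr.next=prev(15) | reversed so far: 14 -> 15 -> 16 -> 44
Step 5: curr=39, set curr.next=prev(14) | reversed so far: 39 -> 14 -> 15 -> 16 -> 44
Step 6: curr=11, set curr.next=prev(39) | reversed so far: 11 -> 39 -> 14 -> 15 -> 16 -> 44
Step 7: curr=16, set curr.next=prev(11) | reversed so far: 16 -> 11 -> 39 -> 14 -> 15 -> 16 -> 44

16 -> 11 -> 39 -> 14 -> 15 -> 16 -> 44 -> None


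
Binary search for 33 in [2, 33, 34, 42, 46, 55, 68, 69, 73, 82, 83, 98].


Step 1: lo=0, hi=11, mid=5, val=55
Step 2: lo=0, hi=4, mid=2, val=34
Step 3: lo=0, hi=1, mid=0, val=2
Step 4: lo=1, hi=1, mid=1, val=33

Found at index 1


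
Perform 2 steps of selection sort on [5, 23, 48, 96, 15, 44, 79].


Initial: [5, 23, 48, 96, 15, 44, 79]
Step 1: min=5 at 0
  Swap: [5, 23, 48, 96, 15, 44, 79]
Step 2: min=15 at 4
  Swap: [5, 15, 48, 96, 23, 44, 79]

After 2 steps: [5, 15, 48, 96, 23, 44, 79]


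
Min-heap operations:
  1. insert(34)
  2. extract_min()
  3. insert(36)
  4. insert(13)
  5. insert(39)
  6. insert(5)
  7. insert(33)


insert(34) -> [34]
extract_min()->34, []
insert(36) -> [36]
insert(13) -> [13, 36]
insert(39) -> [13, 36, 39]
insert(5) -> [5, 13, 39, 36]
insert(33) -> [5, 13, 39, 36, 33]

Final heap: [5, 13, 39, 36, 33]


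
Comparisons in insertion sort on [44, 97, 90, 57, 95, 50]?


Algorithm: insertion sort
Input: [44, 97, 90, 57, 95, 50]
Sorted: [44, 50, 57, 90, 95, 97]

13


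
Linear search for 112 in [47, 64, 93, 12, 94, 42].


i=0: 47!=112
i=1: 64!=112
i=2: 93!=112
i=3: 12!=112
i=4: 94!=112
i=5: 42!=112

Not found, 6 comps


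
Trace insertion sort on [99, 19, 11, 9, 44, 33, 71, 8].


Initial: [99, 19, 11, 9, 44, 33, 71, 8]
Insert 19: [19, 99, 11, 9, 44, 33, 71, 8]
Insert 11: [11, 19, 99, 9, 44, 33, 71, 8]
Insert 9: [9, 11, 19, 99, 44, 33, 71, 8]
Insert 44: [9, 11, 19, 44, 99, 33, 71, 8]
Insert 33: [9, 11, 19, 33, 44, 99, 71, 8]
Insert 71: [9, 11, 19, 33, 44, 71, 99, 8]
Insert 8: [8, 9, 11, 19, 33, 44, 71, 99]

Sorted: [8, 9, 11, 19, 33, 44, 71, 99]


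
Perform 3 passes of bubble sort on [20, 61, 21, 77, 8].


Initial: [20, 61, 21, 77, 8]
Pass 1: [20, 21, 61, 8, 77] (2 swaps)
Pass 2: [20, 21, 8, 61, 77] (1 swaps)
Pass 3: [20, 8, 21, 61, 77] (1 swaps)

After 3 passes: [20, 8, 21, 61, 77]


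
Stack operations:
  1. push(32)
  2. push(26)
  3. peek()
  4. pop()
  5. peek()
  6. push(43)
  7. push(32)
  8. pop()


push(32) -> [32]
push(26) -> [32, 26]
peek()->26
pop()->26, [32]
peek()->32
push(43) -> [32, 43]
push(32) -> [32, 43, 32]
pop()->32, [32, 43]

Final stack: [32, 43]


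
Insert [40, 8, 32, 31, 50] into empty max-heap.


Insert 40: [40]
Insert 8: [40, 8]
Insert 32: [40, 8, 32]
Insert 31: [40, 31, 32, 8]
Insert 50: [50, 40, 32, 8, 31]

Final heap: [50, 40, 32, 8, 31]


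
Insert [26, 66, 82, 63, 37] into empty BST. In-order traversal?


Insert 26: root
Insert 66: R from 26
Insert 82: R from 26 -> R from 66
Insert 63: R from 26 -> L from 66
Insert 37: R from 26 -> L from 66 -> L from 63

In-order: [26, 37, 63, 66, 82]


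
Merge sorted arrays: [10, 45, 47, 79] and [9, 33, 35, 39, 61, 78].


Take 9 from B
Take 10 from A
Take 33 from B
Take 35 from B
Take 39 from B
Take 45 from A
Take 47 from A
Take 61 from B
Take 78 from B

Merged: [9, 10, 33, 35, 39, 45, 47, 61, 78, 79]


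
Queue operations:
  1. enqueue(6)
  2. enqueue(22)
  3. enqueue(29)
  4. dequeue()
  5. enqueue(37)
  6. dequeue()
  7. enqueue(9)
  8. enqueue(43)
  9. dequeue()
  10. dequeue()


enqueue(6) -> [6]
enqueue(22) -> [6, 22]
enqueue(29) -> [6, 22, 29]
dequeue()->6, [22, 29]
enqueue(37) -> [22, 29, 37]
dequeue()->22, [29, 37]
enqueue(9) -> [29, 37, 9]
enqueue(43) -> [29, 37, 9, 43]
dequeue()->29, [37, 9, 43]
dequeue()->37, [9, 43]

Final queue: [9, 43]


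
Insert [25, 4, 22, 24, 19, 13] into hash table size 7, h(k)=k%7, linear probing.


Insert 25: h=4 -> slot 4
Insert 4: h=4, 1 probes -> slot 5
Insert 22: h=1 -> slot 1
Insert 24: h=3 -> slot 3
Insert 19: h=5, 1 probes -> slot 6
Insert 13: h=6, 1 probes -> slot 0

Table: [13, 22, None, 24, 25, 4, 19]


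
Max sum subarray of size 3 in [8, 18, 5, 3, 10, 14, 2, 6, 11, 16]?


[0:3]: 31
[1:4]: 26
[2:5]: 18
[3:6]: 27
[4:7]: 26
[5:8]: 22
[6:9]: 19
[7:10]: 33

Max: 33 at [7:10]


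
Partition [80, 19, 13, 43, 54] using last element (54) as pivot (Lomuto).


Pivot: 54
  19 <= 54: swap -> [19, 80, 13, 43, 54]
  13 <= 54: swap -> [19, 13, 80, 43, 54]
  43 <= 54: swap -> [19, 13, 43, 80, 54]
Place pivot at 3: [19, 13, 43, 54, 80]

Partitioned: [19, 13, 43, 54, 80]


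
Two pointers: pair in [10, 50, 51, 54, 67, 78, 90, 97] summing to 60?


lo=0(10)+hi=7(97)=107
lo=0(10)+hi=6(90)=100
lo=0(10)+hi=5(78)=88
lo=0(10)+hi=4(67)=77
lo=0(10)+hi=3(54)=64
lo=0(10)+hi=2(51)=61
lo=0(10)+hi=1(50)=60

Yes: 10+50=60


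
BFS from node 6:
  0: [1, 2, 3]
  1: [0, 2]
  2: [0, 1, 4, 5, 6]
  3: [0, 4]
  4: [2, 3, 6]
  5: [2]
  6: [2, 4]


Visit 6, enqueue [2, 4]
Visit 2, enqueue [0, 1, 5]
Visit 4, enqueue [3]
Visit 0, enqueue []
Visit 1, enqueue []
Visit 5, enqueue []
Visit 3, enqueue []

BFS order: [6, 2, 4, 0, 1, 5, 3]


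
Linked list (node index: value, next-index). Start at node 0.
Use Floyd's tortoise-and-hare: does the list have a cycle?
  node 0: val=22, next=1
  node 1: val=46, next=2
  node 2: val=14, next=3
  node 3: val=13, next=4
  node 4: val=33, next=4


Floyd's tortoise (slow, +1) and hare (fast, +2):
  init: slow=0, fast=0
  step 1: slow=1, fast=2
  step 2: slow=2, fast=4
  step 3: slow=3, fast=4
  step 4: slow=4, fast=4
  slow == fast at node 4: cycle detected

Cycle: yes


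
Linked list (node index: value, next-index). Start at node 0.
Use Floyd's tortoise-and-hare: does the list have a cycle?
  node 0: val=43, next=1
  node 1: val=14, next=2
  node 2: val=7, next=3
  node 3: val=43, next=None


Floyd's tortoise (slow, +1) and hare (fast, +2):
  init: slow=0, fast=0
  step 1: slow=1, fast=2
  step 2: fast 2->3->None, no cycle

Cycle: no


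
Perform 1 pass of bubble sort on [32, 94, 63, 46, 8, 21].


Initial: [32, 94, 63, 46, 8, 21]
Pass 1: [32, 63, 46, 8, 21, 94] (4 swaps)

After 1 pass: [32, 63, 46, 8, 21, 94]


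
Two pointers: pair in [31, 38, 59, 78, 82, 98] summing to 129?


lo=0(31)+hi=5(98)=129

Yes: 31+98=129


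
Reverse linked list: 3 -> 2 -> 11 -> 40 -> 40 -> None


Step 1: curr=3, set curr.next=prev(None) | reversed so far: 3
Step 2: curr=2, set curr.next=prev(3) | reversed so far: 2 -> 3
Step 3: curr=11, set curr.next=prev(2) | reversed so far: 11 -> 2 -> 3
Step 4: curr=40, set curr.next=prev(11) | reversed so far: 40 -> 11 -> 2 -> 3
Step 5: curr=40, set curr.next=prev(40) | reversed so far: 40 -> 40 -> 11 -> 2 -> 3

40 -> 40 -> 11 -> 2 -> 3 -> None


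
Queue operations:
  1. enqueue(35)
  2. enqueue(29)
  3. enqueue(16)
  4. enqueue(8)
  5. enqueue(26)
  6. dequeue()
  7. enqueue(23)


enqueue(35) -> [35]
enqueue(29) -> [35, 29]
enqueue(16) -> [35, 29, 16]
enqueue(8) -> [35, 29, 16, 8]
enqueue(26) -> [35, 29, 16, 8, 26]
dequeue()->35, [29, 16, 8, 26]
enqueue(23) -> [29, 16, 8, 26, 23]

Final queue: [29, 16, 8, 26, 23]
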